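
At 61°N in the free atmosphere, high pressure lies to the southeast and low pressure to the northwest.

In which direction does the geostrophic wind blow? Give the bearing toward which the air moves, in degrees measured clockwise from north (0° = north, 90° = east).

The pressure-gradient force points toward the northwest (bearing 315°).
Geostrophic balance: in the Northern Hemisphere the Coriolis force deflects motion to the right, so the geostrophic wind blows 90° to the right of the pressure-gradient force (low pressure on the left).
Rotating 315° by 90° clockwise gives 045° — the wind blows toward the northeast.

045°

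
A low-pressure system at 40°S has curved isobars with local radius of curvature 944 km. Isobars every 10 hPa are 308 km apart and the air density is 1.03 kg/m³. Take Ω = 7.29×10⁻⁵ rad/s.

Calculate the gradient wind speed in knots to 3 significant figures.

Coriolis parameter at 40°S:
f = 2Ω sin φ = 2 × 7.29×10⁻⁵ × sin 40° = 9.37×10⁻⁵ s⁻¹
Pressure gradient: |∂P/∂n| = 1000 Pa / 308000 m = 3.25×10⁻³ Pa/m
Geostrophic speed: V_g = |∂P/∂n|/(fρ) = 3.25×10⁻³/(9.37×10⁻⁵ × 1.03) = 33.6 m/s
Around a low, centrifugal force acts outward with Coriolis, so pressure-gradient force balances both:
(1/ρ)|∂P/∂n| = fV + V²/R  →  V² + fR·V − fR·V_g = 0
With fR = 9.37×10⁻⁵ × 944×10³ m = 88.5 m/s:
V = [−fR + √((fR)² + 4 fR V_g)]/2 = [−88.5 + √(88.5² + 4×88.5×33.6)]/2 = 26 m/s
Subgeostrophic (V < V_g = 33.6 m/s), as expected around a low.
Converting: 26 m/s × 1.944 = 50.5 knots

50.5 knots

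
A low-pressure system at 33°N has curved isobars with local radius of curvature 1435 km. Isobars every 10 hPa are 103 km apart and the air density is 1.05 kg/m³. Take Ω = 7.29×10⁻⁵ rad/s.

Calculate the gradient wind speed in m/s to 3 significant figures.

71.5 m/s

Coriolis parameter at 33°N:
f = 2Ω sin φ = 2 × 7.29×10⁻⁵ × sin 33° = 7.94×10⁻⁵ s⁻¹
Pressure gradient: |∂P/∂n| = 1000 Pa / 103000 m = 9.71×10⁻³ Pa/m
Geostrophic speed: V_g = |∂P/∂n|/(fρ) = 9.71×10⁻³/(7.94×10⁻⁵ × 1.05) = 116 m/s
Around a low, centrifugal force acts outward with Coriolis, so pressure-gradient force balances both:
(1/ρ)|∂P/∂n| = fV + V²/R  →  V² + fR·V − fR·V_g = 0
With fR = 7.94×10⁻⁵ × 1435×10³ m = 114 m/s:
V = [−fR + √((fR)² + 4 fR V_g)]/2 = [−114 + √(114² + 4×114×116)]/2 = 71.5 m/s
Subgeostrophic (V < V_g = 116 m/s), as expected around a low.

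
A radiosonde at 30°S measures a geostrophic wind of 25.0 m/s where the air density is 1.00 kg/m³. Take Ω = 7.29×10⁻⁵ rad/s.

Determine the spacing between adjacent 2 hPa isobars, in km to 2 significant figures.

110 km

Coriolis parameter at 30°S:
f = 2Ω sin φ = 2 × 7.29×10⁻⁵ × sin 30° = 7.29×10⁻⁵ s⁻¹
Geostrophic balance rearranged: |∂P/∂n| = f ρ V_g
|∂P/∂n| = 7.29×10⁻⁵ × 1.00 × 25.0 = 1.82×10⁻³ Pa/m
Isobar spacing: Δn = ΔP/|∂P/∂n| = 200 Pa / 1.82×10⁻³ Pa/m = 109739 m ≈ 110 km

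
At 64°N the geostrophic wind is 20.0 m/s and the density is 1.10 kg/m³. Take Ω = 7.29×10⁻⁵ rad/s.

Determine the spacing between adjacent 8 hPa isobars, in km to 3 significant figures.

277 km

Coriolis parameter at 64°N:
f = 2Ω sin φ = 2 × 7.29×10⁻⁵ × sin 64° = 1.31×10⁻⁴ s⁻¹
Geostrophic balance rearranged: |∂P/∂n| = f ρ V_g
|∂P/∂n| = 1.31×10⁻⁴ × 1.10 × 20.0 = 2.88×10⁻³ Pa/m
Isobar spacing: Δn = ΔP/|∂P/∂n| = 800 Pa / 2.88×10⁻³ Pa/m = 277491 m ≈ 277 km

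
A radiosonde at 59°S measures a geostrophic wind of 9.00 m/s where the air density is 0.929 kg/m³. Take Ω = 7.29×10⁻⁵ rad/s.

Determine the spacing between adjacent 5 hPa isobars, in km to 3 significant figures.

Coriolis parameter at 59°S:
f = 2Ω sin φ = 2 × 7.29×10⁻⁵ × sin 59° = 1.25×10⁻⁴ s⁻¹
Geostrophic balance rearranged: |∂P/∂n| = f ρ V_g
|∂P/∂n| = 1.25×10⁻⁴ × 0.929 × 9.00 = 1.04×10⁻³ Pa/m
Isobar spacing: Δn = ΔP/|∂P/∂n| = 500 Pa / 1.04×10⁻³ Pa/m = 478507 m ≈ 479 km

479 km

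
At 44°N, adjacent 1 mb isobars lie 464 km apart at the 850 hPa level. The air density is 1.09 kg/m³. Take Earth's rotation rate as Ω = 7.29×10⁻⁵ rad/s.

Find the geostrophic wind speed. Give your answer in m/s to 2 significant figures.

Coriolis parameter at 44°N:
f = 2Ω sin φ = 2 × 7.29×10⁻⁵ × sin 44° = 1.01×10⁻⁴ s⁻¹
Pressure gradient: |∂P/∂n| = 100 Pa / 464000 m = 2.16×10⁻⁴ Pa/m
Geostrophic balance (pressure-gradient force = Coriolis force):
V_g = (1/(fρ)) |∂P/∂n| = 2.16×10⁻⁴ / (1.01×10⁻⁴ × 1.09) = 1.95 m/s

2.0 m/s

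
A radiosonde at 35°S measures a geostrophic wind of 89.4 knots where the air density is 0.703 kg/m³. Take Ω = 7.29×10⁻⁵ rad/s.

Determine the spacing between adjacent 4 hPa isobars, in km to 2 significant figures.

150 km

Coriolis parameter at 35°S:
f = 2Ω sin φ = 2 × 7.29×10⁻⁵ × sin 35° = 8.36×10⁻⁵ s⁻¹
Wind speed in SI: 89.4 knots = 46.0 m/s
Geostrophic balance rearranged: |∂P/∂n| = f ρ V_g
|∂P/∂n| = 8.36×10⁻⁵ × 0.703 × 46.0 = 2.70×10⁻³ Pa/m
Isobar spacing: Δn = ΔP/|∂P/∂n| = 400 Pa / 2.70×10⁻³ Pa/m = 147938 m ≈ 150 km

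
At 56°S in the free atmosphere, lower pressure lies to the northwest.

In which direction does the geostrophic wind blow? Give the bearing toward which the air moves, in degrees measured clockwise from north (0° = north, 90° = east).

225°

The pressure-gradient force points toward the northwest (bearing 315°).
Geostrophic balance: in the Southern Hemisphere the Coriolis force deflects motion to the left, so the geostrophic wind blows 90° to the left of the pressure-gradient force (low pressure on the right).
Rotating 315° by 90° counterclockwise gives 225° — the wind blows toward the southwest.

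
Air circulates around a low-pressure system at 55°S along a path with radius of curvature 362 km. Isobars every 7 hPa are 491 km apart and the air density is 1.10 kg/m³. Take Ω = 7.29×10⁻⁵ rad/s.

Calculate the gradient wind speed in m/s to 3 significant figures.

8.98 m/s

Coriolis parameter at 55°S:
f = 2Ω sin φ = 2 × 7.29×10⁻⁵ × sin 55° = 1.19×10⁻⁴ s⁻¹
Pressure gradient: |∂P/∂n| = 700 Pa / 491000 m = 1.43×10⁻³ Pa/m
Geostrophic speed: V_g = |∂P/∂n|/(fρ) = 1.43×10⁻³/(1.19×10⁻⁴ × 1.10) = 10.9 m/s
Around a low, centrifugal force acts outward with Coriolis, so pressure-gradient force balances both:
(1/ρ)|∂P/∂n| = fV + V²/R  →  V² + fR·V − fR·V_g = 0
With fR = 1.19×10⁻⁴ × 362×10³ m = 43.2 m/s:
V = [−fR + √((fR)² + 4 fR V_g)]/2 = [−43.2 + √(43.2² + 4×43.2×10.9)]/2 = 8.98 m/s
Subgeostrophic (V < V_g = 10.9 m/s), as expected around a low.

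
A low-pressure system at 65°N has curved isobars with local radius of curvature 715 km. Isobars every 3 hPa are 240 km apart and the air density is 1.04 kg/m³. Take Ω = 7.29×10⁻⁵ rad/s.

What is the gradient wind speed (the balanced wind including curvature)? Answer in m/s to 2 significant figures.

Coriolis parameter at 65°N:
f = 2Ω sin φ = 2 × 7.29×10⁻⁵ × sin 65° = 1.32×10⁻⁴ s⁻¹
Pressure gradient: |∂P/∂n| = 300 Pa / 240000 m = 1.25×10⁻³ Pa/m
Geostrophic speed: V_g = |∂P/∂n|/(fρ) = 1.25×10⁻³/(1.32×10⁻⁴ × 1.04) = 9.10 m/s
Around a low, centrifugal force acts outward with Coriolis, so pressure-gradient force balances both:
(1/ρ)|∂P/∂n| = fV + V²/R  →  V² + fR·V − fR·V_g = 0
With fR = 1.32×10⁻⁴ × 715×10³ m = 94.5 m/s:
V = [−fR + √((fR)² + 4 fR V_g)]/2 = [−94.5 + √(94.5² + 4×94.5×9.1)]/2 = 8.36 m/s
Subgeostrophic (V < V_g = 9.1 m/s), as expected around a low.

8.4 m/s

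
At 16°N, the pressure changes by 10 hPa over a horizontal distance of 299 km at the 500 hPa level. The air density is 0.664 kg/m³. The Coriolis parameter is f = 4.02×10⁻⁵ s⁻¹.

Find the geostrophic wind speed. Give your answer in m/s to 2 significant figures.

130 m/s

Pressure gradient: |∂P/∂n| = 1000 Pa / 299000 m = 3.34×10⁻³ Pa/m
Geostrophic balance (pressure-gradient force = Coriolis force):
V_g = (1/(fρ)) |∂P/∂n| = 3.34×10⁻³ / (4.02×10⁻⁵ × 0.664) = 125 m/s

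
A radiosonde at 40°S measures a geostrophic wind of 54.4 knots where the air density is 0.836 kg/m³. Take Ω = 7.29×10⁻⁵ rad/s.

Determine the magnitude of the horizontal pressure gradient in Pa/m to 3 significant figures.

Coriolis parameter at 40°S:
f = 2Ω sin φ = 2 × 7.29×10⁻⁵ × sin 40° = 9.37×10⁻⁵ s⁻¹
Wind speed in SI: 54.4 knots = 28.0 m/s
Geostrophic balance rearranged: |∂P/∂n| = f ρ V_g
|∂P/∂n| = 9.37×10⁻⁵ × 0.836 × 28.0 = 2.19×10⁻³ Pa/m

2.19×10⁻³ Pa/m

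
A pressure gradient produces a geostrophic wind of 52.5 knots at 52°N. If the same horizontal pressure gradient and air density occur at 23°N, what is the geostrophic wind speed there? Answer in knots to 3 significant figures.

106 knots

With the same pressure gradient and density, V_g ∝ 1/f ∝ 1/sin φ.
V₂ = V₁ · sin φ₁ / sin φ₂ = 52.5 × sin 52° / sin 23°
V₂ = 52.5 × 0.7880/0.3907 = 106 knots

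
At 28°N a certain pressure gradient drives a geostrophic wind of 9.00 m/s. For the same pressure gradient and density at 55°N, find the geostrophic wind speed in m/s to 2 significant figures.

5.2 m/s

With the same pressure gradient and density, V_g ∝ 1/f ∝ 1/sin φ.
V₂ = V₁ · sin φ₁ / sin φ₂ = 9.00 × sin 28° / sin 55°
V₂ = 9.00 × 0.4695/0.8192 = 5.2 m/s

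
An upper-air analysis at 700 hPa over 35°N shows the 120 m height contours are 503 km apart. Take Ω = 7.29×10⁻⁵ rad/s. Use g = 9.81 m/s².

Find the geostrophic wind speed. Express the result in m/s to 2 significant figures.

Coriolis parameter at 35°N:
f = 2Ω sin φ = 2 × 7.29×10⁻⁵ × sin 35° = 8.36×10⁻⁵ s⁻¹
Height gradient: |∂Z/∂n| = 120 m / 503000 m = 2.39×10⁻⁴
On a pressure surface, geostrophic balance gives V_g = (g/f)|∂Z/∂n|:
V_g = 9.81 × 2.39×10⁻⁴ / 8.36×10⁻⁵ = 28.0 m/s

28 m/s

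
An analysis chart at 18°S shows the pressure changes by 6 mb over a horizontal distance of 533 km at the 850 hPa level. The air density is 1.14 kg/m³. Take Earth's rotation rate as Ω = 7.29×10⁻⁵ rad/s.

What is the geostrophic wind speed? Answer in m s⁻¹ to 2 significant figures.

22 m s⁻¹

Coriolis parameter at 18°S:
f = 2Ω sin φ = 2 × 7.29×10⁻⁵ × sin 18° = 4.51×10⁻⁵ s⁻¹
Pressure gradient: |∂P/∂n| = 600 Pa / 533000 m = 1.13×10⁻³ Pa/m
Geostrophic balance (pressure-gradient force = Coriolis force):
V_g = (1/(fρ)) |∂P/∂n| = 1.13×10⁻³ / (4.51×10⁻⁵ × 1.14) = 21.9 m/s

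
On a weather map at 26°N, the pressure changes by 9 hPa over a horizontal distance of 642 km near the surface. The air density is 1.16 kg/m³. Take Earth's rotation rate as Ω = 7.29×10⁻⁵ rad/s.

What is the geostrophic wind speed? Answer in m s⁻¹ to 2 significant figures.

19 m s⁻¹

Coriolis parameter at 26°N:
f = 2Ω sin φ = 2 × 7.29×10⁻⁵ × sin 26° = 6.39×10⁻⁵ s⁻¹
Pressure gradient: |∂P/∂n| = 900 Pa / 642000 m = 1.40×10⁻³ Pa/m
Geostrophic balance (pressure-gradient force = Coriolis force):
V_g = (1/(fρ)) |∂P/∂n| = 1.40×10⁻³ / (6.39×10⁻⁵ × 1.16) = 18.9 m/s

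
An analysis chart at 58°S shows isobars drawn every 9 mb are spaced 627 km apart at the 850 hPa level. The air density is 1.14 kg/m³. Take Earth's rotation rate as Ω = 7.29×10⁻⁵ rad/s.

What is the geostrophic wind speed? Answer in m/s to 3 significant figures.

10.2 m/s

Coriolis parameter at 58°S:
f = 2Ω sin φ = 2 × 7.29×10⁻⁵ × sin 58° = 1.24×10⁻⁴ s⁻¹
Pressure gradient: |∂P/∂n| = 900 Pa / 627000 m = 1.44×10⁻³ Pa/m
Geostrophic balance (pressure-gradient force = Coriolis force):
V_g = (1/(fρ)) |∂P/∂n| = 1.44×10⁻³ / (1.24×10⁻⁴ × 1.14) = 10.2 m/s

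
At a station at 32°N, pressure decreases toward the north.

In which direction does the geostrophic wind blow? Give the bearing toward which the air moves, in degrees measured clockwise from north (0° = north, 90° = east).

The pressure-gradient force points toward the north (bearing 000°).
Geostrophic balance: in the Northern Hemisphere the Coriolis force deflects motion to the right, so the geostrophic wind blows 90° to the right of the pressure-gradient force (low pressure on the left).
Rotating 000° by 90° clockwise gives 090° — the wind blows toward the east.

090°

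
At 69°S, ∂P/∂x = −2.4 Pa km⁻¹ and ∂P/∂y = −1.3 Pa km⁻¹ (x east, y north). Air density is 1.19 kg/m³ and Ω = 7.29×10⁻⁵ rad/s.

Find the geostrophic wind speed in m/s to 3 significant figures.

16.9 m/s

Coriolis parameter at 69°S:
f = 2Ω sin φ = 2 × 7.29×10⁻⁵ × sin 69° = 1.36×10⁻⁴ s⁻¹
In the Southern Hemisphere f is negative: f = −1.36×10⁻⁴ s⁻¹.
Component geostrophic relations (x east, y north):
u_g = −(1/(fρ)) ∂P/∂y,  v_g = (1/(fρ)) ∂P/∂x
u_g = −(−1.3×10⁻³)/(−1.36×10⁻⁴ × 1.19) = −8.03 m/s;  v_g = (−2.4×10⁻³)/(−1.36×10⁻⁴ × 1.19) = 14.8 m/s
|V_g| = √(u_g² + v_g²) = 16.9 m/s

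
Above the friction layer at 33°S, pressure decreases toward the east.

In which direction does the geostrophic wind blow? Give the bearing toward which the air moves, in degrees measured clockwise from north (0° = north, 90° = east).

The pressure-gradient force points toward the east (bearing 090°).
Geostrophic balance: in the Southern Hemisphere the Coriolis force deflects motion to the left, so the geostrophic wind blows 90° to the left of the pressure-gradient force (low pressure on the right).
Rotating 090° by 90° counterclockwise gives 000° — the wind blows toward the north.

000°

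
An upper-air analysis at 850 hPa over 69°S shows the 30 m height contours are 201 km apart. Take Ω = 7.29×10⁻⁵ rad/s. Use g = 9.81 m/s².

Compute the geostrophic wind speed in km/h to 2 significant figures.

Coriolis parameter at 69°S:
f = 2Ω sin φ = 2 × 7.29×10⁻⁵ × sin 69° = 1.36×10⁻⁴ s⁻¹
Height gradient: |∂Z/∂n| = 30 m / 201000 m = 1.49×10⁻⁴
On a pressure surface, geostrophic balance gives V_g = (g/f)|∂Z/∂n|:
V_g = 9.81 × 1.49×10⁻⁴ / 1.36×10⁻⁴ = 10.8 m/s
Converting: 10.8 m/s × 3.6 = 39 km/h

39 km/h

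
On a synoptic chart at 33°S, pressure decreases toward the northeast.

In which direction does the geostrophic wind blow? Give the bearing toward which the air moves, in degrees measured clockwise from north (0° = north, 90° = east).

The pressure-gradient force points toward the northeast (bearing 045°).
Geostrophic balance: in the Southern Hemisphere the Coriolis force deflects motion to the left, so the geostrophic wind blows 90° to the left of the pressure-gradient force (low pressure on the right).
Rotating 045° by 90° counterclockwise gives 315° — the wind blows toward the northwest.

315°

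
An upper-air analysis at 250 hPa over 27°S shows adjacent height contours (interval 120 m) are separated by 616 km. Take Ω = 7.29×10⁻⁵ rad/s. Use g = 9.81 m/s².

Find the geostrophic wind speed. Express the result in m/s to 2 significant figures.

Coriolis parameter at 27°S:
f = 2Ω sin φ = 2 × 7.29×10⁻⁵ × sin 27° = 6.62×10⁻⁵ s⁻¹
Height gradient: |∂Z/∂n| = 120 m / 616000 m = 1.95×10⁻⁴
On a pressure surface, geostrophic balance gives V_g = (g/f)|∂Z/∂n|:
V_g = 9.81 × 1.95×10⁻⁴ / 6.62×10⁻⁵ = 28.9 m/s

29 m/s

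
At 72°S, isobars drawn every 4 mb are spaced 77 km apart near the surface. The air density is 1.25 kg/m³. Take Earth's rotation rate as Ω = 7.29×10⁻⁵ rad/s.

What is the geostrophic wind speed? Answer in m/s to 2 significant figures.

Coriolis parameter at 72°S:
f = 2Ω sin φ = 2 × 7.29×10⁻⁵ × sin 72° = 1.39×10⁻⁴ s⁻¹
Pressure gradient: |∂P/∂n| = 400 Pa / 77000 m = 5.19×10⁻³ Pa/m
Geostrophic balance (pressure-gradient force = Coriolis force):
V_g = (1/(fρ)) |∂P/∂n| = 5.19×10⁻³ / (1.39×10⁻⁴ × 1.25) = 30.0 m/s

30 m/s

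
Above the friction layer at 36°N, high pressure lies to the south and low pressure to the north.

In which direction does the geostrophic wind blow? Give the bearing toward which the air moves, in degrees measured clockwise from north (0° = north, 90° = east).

090°

The pressure-gradient force points toward the north (bearing 000°).
Geostrophic balance: in the Northern Hemisphere the Coriolis force deflects motion to the right, so the geostrophic wind blows 90° to the right of the pressure-gradient force (low pressure on the left).
Rotating 000° by 90° clockwise gives 090° — the wind blows toward the east.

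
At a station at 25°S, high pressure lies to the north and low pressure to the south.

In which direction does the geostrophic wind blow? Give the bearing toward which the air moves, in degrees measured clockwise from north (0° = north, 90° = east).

The pressure-gradient force points toward the south (bearing 180°).
Geostrophic balance: in the Southern Hemisphere the Coriolis force deflects motion to the left, so the geostrophic wind blows 90° to the left of the pressure-gradient force (low pressure on the right).
Rotating 180° by 90° counterclockwise gives 090° — the wind blows toward the east.

090°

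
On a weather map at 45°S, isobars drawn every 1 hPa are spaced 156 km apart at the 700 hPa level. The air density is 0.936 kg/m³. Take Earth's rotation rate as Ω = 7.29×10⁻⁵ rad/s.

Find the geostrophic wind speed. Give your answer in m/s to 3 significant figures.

Coriolis parameter at 45°S:
f = 2Ω sin φ = 2 × 7.29×10⁻⁵ × sin 45° = 1.03×10⁻⁴ s⁻¹
Pressure gradient: |∂P/∂n| = 100 Pa / 156000 m = 6.41×10⁻⁴ Pa/m
Geostrophic balance (pressure-gradient force = Coriolis force):
V_g = (1/(fρ)) |∂P/∂n| = 6.41×10⁻⁴ / (1.03×10⁻⁴ × 0.936) = 6.64 m/s

6.64 m/s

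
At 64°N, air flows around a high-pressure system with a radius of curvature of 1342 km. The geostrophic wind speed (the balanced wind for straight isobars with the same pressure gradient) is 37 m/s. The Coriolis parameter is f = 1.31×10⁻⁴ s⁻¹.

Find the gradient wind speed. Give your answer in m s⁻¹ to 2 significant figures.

53 m s⁻¹

Around a high, pressure-gradient force acts outward with centrifugal, so Coriolis balances both:
fV = (1/ρ)|∂P/∂n| + V²/R  →  V² − fR·V + fR·V_g = 0
With fR = 1.31×10⁻⁴ × 1342×10³ m = 176 m/s:
V = [fR − √((fR)² − 4 fR V_g)]/2 = [176 − √(176² − 4×176×37)]/2 = 52.9 m/s
Supergeostrophic (V > V_g = 37 m/s), as expected around a high.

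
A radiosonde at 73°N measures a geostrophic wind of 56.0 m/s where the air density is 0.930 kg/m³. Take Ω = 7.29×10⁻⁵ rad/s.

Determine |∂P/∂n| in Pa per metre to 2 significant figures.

7.3×10⁻³ Pa/m

Coriolis parameter at 73°N:
f = 2Ω sin φ = 2 × 7.29×10⁻⁵ × sin 73° = 1.39×10⁻⁴ s⁻¹
Geostrophic balance rearranged: |∂P/∂n| = f ρ V_g
|∂P/∂n| = 1.39×10⁻⁴ × 0.930 × 56.0 = 7.26×10⁻³ Pa/m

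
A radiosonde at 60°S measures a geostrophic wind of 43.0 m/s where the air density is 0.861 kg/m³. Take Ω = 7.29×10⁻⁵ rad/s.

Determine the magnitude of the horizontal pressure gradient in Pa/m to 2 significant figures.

Coriolis parameter at 60°S:
f = 2Ω sin φ = 2 × 7.29×10⁻⁵ × sin 60° = 1.26×10⁻⁴ s⁻¹
Geostrophic balance rearranged: |∂P/∂n| = f ρ V_g
|∂P/∂n| = 1.26×10⁻⁴ × 0.861 × 43.0 = 4.67×10⁻³ Pa/m

4.7×10⁻³ Pa/m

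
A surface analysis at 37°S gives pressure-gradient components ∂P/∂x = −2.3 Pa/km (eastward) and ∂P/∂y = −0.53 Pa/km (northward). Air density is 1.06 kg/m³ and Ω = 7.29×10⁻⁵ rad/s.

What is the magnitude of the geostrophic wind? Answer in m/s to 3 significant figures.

Coriolis parameter at 37°S:
f = 2Ω sin φ = 2 × 7.29×10⁻⁵ × sin 37° = 8.77×10⁻⁵ s⁻¹
In the Southern Hemisphere f is negative: f = −8.77×10⁻⁵ s⁻¹.
Component geostrophic relations (x east, y north):
u_g = −(1/(fρ)) ∂P/∂y,  v_g = (1/(fρ)) ∂P/∂x
u_g = −(−0.53×10⁻³)/(−8.77×10⁻⁵ × 1.06) = −5.70 m/s;  v_g = (−2.3×10⁻³)/(−8.77×10⁻⁵ × 1.06) = 24.7 m/s
|V_g| = √(u_g² + v_g²) = 25.4 m/s

25.4 m/s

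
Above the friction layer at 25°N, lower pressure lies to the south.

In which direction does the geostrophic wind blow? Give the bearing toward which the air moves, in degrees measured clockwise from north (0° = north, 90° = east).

270°

The pressure-gradient force points toward the south (bearing 180°).
Geostrophic balance: in the Northern Hemisphere the Coriolis force deflects motion to the right, so the geostrophic wind blows 90° to the right of the pressure-gradient force (low pressure on the left).
Rotating 180° by 90° clockwise gives 270° — the wind blows toward the west.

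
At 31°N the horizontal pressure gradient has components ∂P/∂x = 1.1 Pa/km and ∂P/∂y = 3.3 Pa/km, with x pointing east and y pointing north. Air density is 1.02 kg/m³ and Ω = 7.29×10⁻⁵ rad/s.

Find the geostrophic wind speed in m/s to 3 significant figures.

45.4 m/s

Coriolis parameter at 31°N:
f = 2Ω sin φ = 2 × 7.29×10⁻⁵ × sin 31° = 7.51×10⁻⁵ s⁻¹
Component geostrophic relations (x east, y north):
u_g = −(1/(fρ)) ∂P/∂y,  v_g = (1/(fρ)) ∂P/∂x
u_g = −(3.3×10⁻³)/(7.51×10⁻⁵ × 1.02) = −43.1 m/s;  v_g = (1.1×10⁻³)/(7.51×10⁻⁵ × 1.02) = 14.4 m/s
|V_g| = √(u_g² + v_g²) = 45.4 m/s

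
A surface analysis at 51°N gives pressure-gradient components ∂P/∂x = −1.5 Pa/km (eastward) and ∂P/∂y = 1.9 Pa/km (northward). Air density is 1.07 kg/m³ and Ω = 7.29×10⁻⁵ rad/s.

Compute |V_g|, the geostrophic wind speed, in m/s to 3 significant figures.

20.0 m/s

Coriolis parameter at 51°N:
f = 2Ω sin φ = 2 × 7.29×10⁻⁵ × sin 51° = 1.13×10⁻⁴ s⁻¹
Component geostrophic relations (x east, y north):
u_g = −(1/(fρ)) ∂P/∂y,  v_g = (1/(fρ)) ∂P/∂x
u_g = −(1.9×10⁻³)/(1.13×10⁻⁴ × 1.07) = −15.7 m/s;  v_g = (−1.5×10⁻³)/(1.13×10⁻⁴ × 1.07) = −12.4 m/s
|V_g| = √(u_g² + v_g²) = 20.0 m/s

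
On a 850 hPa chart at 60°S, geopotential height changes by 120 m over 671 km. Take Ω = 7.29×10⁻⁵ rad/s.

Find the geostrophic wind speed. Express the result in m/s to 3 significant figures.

Coriolis parameter at 60°S:
f = 2Ω sin φ = 2 × 7.29×10⁻⁵ × sin 60° = 1.26×10⁻⁴ s⁻¹
Height gradient: |∂Z/∂n| = 120 m / 671000 m = 1.79×10⁻⁴
On a pressure surface, geostrophic balance gives V_g = (g/f)|∂Z/∂n|:
V_g = 9.81 × 1.79×10⁻⁴ / 1.26×10⁻⁴ = 13.9 m/s

13.9 m/s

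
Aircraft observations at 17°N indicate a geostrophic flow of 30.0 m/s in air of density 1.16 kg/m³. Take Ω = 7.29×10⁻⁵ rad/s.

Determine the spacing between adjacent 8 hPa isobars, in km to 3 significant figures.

539 km

Coriolis parameter at 17°N:
f = 2Ω sin φ = 2 × 7.29×10⁻⁵ × sin 17° = 4.26×10⁻⁵ s⁻¹
Geostrophic balance rearranged: |∂P/∂n| = f ρ V_g
|∂P/∂n| = 4.26×10⁻⁵ × 1.16 × 30.0 = 1.48×10⁻³ Pa/m
Isobar spacing: Δn = ΔP/|∂P/∂n| = 800 Pa / 1.48×10⁻³ Pa/m = 539284 m ≈ 539 km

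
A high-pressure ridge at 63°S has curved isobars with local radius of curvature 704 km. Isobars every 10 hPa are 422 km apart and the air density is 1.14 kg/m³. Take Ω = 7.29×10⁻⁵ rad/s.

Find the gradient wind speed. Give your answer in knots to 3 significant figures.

Coriolis parameter at 63°S:
f = 2Ω sin φ = 2 × 7.29×10⁻⁵ × sin 63° = 1.30×10⁻⁴ s⁻¹
Pressure gradient: |∂P/∂n| = 1000 Pa / 422000 m = 2.37×10⁻³ Pa/m
Geostrophic speed: V_g = |∂P/∂n|/(fρ) = 2.37×10⁻³/(1.30×10⁻⁴ × 1.14) = 16.0 m/s
Around a high, pressure-gradient force acts outward with centrifugal, so Coriolis balances both:
fV = (1/ρ)|∂P/∂n| + V²/R  →  V² − fR·V + fR·V_g = 0
With fR = 1.30×10⁻⁴ × 704×10³ m = 91.5 m/s:
V = [fR − √((fR)² − 4 fR V_g)]/2 = [91.5 − √(91.5² − 4×91.5×16)]/2 = 20.7 m/s
Supergeostrophic (V > V_g = 16 m/s), as expected around a high.
Converting: 20.7 m/s × 1.944 = 40.2 knots

40.2 knots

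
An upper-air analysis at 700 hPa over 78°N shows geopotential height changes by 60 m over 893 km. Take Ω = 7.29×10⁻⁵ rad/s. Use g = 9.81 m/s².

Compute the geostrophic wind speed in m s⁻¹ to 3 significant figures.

4.62 m s⁻¹

Coriolis parameter at 78°N:
f = 2Ω sin φ = 2 × 7.29×10⁻⁵ × sin 78° = 1.43×10⁻⁴ s⁻¹
Height gradient: |∂Z/∂n| = 60 m / 893000 m = 6.72×10⁻⁵
On a pressure surface, geostrophic balance gives V_g = (g/f)|∂Z/∂n|:
V_g = 9.81 × 6.72×10⁻⁵ / 1.43×10⁻⁴ = 4.62 m/s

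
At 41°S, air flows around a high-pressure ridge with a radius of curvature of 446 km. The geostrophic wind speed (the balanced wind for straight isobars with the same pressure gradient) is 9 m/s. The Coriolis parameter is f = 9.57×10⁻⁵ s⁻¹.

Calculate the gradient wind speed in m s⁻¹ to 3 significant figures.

12.9 m s⁻¹

Around a high, pressure-gradient force acts outward with centrifugal, so Coriolis balances both:
fV = (1/ρ)|∂P/∂n| + V²/R  →  V² − fR·V + fR·V_g = 0
With fR = 9.57×10⁻⁵ × 446×10³ m = 42.7 m/s:
V = [fR − √((fR)² − 4 fR V_g)]/2 = [42.7 − √(42.7² − 4×42.7×9)]/2 = 12.9 m/s
Supergeostrophic (V > V_g = 9 m/s), as expected around a high.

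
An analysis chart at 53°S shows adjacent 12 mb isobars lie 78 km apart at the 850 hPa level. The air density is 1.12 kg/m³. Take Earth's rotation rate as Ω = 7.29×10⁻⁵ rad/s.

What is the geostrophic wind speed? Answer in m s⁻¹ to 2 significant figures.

Coriolis parameter at 53°S:
f = 2Ω sin φ = 2 × 7.29×10⁻⁵ × sin 53° = 1.16×10⁻⁴ s⁻¹
Pressure gradient: |∂P/∂n| = 1200 Pa / 78000 m = 1.54×10⁻² Pa/m
Geostrophic balance (pressure-gradient force = Coriolis force):
V_g = (1/(fρ)) |∂P/∂n| = 1.54×10⁻² / (1.16×10⁻⁴ × 1.12) = 118 m/s

120 m s⁻¹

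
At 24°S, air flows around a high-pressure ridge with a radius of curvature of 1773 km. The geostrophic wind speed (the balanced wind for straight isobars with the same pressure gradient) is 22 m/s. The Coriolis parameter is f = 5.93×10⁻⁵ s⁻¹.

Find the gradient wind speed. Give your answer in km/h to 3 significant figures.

113 km/h

Around a high, pressure-gradient force acts outward with centrifugal, so Coriolis balances both:
fV = (1/ρ)|∂P/∂n| + V²/R  →  V² − fR·V + fR·V_g = 0
With fR = 5.93×10⁻⁵ × 1773×10³ m = 105 m/s:
V = [fR − √((fR)² − 4 fR V_g)]/2 = [105 − √(105² − 4×105×22)]/2 = 31.3 m/s
Supergeostrophic (V > V_g = 22 m/s), as expected around a high.
Converting: 31.3 m/s × 3.6 = 113 km/h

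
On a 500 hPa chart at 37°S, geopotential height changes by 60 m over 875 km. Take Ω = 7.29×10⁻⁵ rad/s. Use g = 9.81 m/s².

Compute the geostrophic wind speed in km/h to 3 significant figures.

27.6 km/h

Coriolis parameter at 37°S:
f = 2Ω sin φ = 2 × 7.29×10⁻⁵ × sin 37° = 8.77×10⁻⁵ s⁻¹
Height gradient: |∂Z/∂n| = 60 m / 875000 m = 6.86×10⁻⁵
On a pressure surface, geostrophic balance gives V_g = (g/f)|∂Z/∂n|:
V_g = 9.81 × 6.86×10⁻⁵ / 8.77×10⁻⁵ = 7.67 m/s
Converting: 7.67 m/s × 3.6 = 27.6 km/h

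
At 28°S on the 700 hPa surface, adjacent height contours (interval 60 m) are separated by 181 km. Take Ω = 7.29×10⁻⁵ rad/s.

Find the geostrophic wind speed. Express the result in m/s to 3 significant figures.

Coriolis parameter at 28°S:
f = 2Ω sin φ = 2 × 7.29×10⁻⁵ × sin 28° = 6.84×10⁻⁵ s⁻¹
Height gradient: |∂Z/∂n| = 60 m / 181000 m = 3.31×10⁻⁴
On a pressure surface, geostrophic balance gives V_g = (g/f)|∂Z/∂n|:
V_g = 9.81 × 3.31×10⁻⁴ / 6.84×10⁻⁵ = 47.5 m/s

47.5 m/s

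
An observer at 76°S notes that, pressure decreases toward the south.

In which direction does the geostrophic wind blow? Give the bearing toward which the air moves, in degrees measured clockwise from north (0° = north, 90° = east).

090°

The pressure-gradient force points toward the south (bearing 180°).
Geostrophic balance: in the Southern Hemisphere the Coriolis force deflects motion to the left, so the geostrophic wind blows 90° to the left of the pressure-gradient force (low pressure on the right).
Rotating 180° by 90° counterclockwise gives 090° — the wind blows toward the east.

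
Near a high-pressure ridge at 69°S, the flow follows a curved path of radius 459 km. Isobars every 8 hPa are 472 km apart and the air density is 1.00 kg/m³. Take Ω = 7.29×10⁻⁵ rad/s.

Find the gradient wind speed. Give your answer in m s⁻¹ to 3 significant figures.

Coriolis parameter at 69°S:
f = 2Ω sin φ = 2 × 7.29×10⁻⁵ × sin 69° = 1.36×10⁻⁴ s⁻¹
Pressure gradient: |∂P/∂n| = 800 Pa / 472000 m = 1.69×10⁻³ Pa/m
Geostrophic speed: V_g = |∂P/∂n|/(fρ) = 1.69×10⁻³/(1.36×10⁻⁴ × 1.00) = 12.5 m/s
Around a high, pressure-gradient force acts outward with centrifugal, so Coriolis balances both:
fV = (1/ρ)|∂P/∂n| + V²/R  →  V² − fR·V + fR·V_g = 0
With fR = 1.36×10⁻⁴ × 459×10³ m = 62.5 m/s:
V = [fR − √((fR)² − 4 fR V_g)]/2 = [62.5 − √(62.5² − 4×62.5×12.5)]/2 = 17.2 m/s
Supergeostrophic (V > V_g = 12.5 m/s), as expected around a high.

17.2 m s⁻¹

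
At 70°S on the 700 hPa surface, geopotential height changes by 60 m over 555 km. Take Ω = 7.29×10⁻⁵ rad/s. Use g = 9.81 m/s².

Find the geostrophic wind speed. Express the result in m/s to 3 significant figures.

Coriolis parameter at 70°S:
f = 2Ω sin φ = 2 × 7.29×10⁻⁵ × sin 70° = 1.37×10⁻⁴ s⁻¹
Height gradient: |∂Z/∂n| = 60 m / 555000 m = 1.08×10⁻⁴
On a pressure surface, geostrophic balance gives V_g = (g/f)|∂Z/∂n|:
V_g = 9.81 × 1.08×10⁻⁴ / 1.37×10⁻⁴ = 7.74 m/s

7.74 m/s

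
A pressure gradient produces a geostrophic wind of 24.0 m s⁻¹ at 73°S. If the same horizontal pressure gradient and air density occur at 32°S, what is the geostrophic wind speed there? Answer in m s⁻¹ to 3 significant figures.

43.3 m s⁻¹

With the same pressure gradient and density, V_g ∝ 1/f ∝ 1/sin φ.
V₂ = V₁ · sin φ₁ / sin φ₂ = 24.0 × sin 73° / sin 32°
V₂ = 24.0 × 0.9563/0.5299 = 43.3 m s⁻¹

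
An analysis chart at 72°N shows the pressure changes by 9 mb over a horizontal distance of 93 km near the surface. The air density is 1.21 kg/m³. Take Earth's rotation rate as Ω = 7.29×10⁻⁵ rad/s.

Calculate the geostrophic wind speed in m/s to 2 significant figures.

Coriolis parameter at 72°N:
f = 2Ω sin φ = 2 × 7.29×10⁻⁵ × sin 72° = 1.39×10⁻⁴ s⁻¹
Pressure gradient: |∂P/∂n| = 900 Pa / 93000 m = 9.68×10⁻³ Pa/m
Geostrophic balance (pressure-gradient force = Coriolis force):
V_g = (1/(fρ)) |∂P/∂n| = 9.68×10⁻³ / (1.39×10⁻⁴ × 1.21) = 57.7 m/s

58 m/s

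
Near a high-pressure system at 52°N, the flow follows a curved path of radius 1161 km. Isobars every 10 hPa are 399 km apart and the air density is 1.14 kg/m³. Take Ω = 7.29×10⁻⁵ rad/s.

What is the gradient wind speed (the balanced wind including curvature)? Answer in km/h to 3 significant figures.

Coriolis parameter at 52°N:
f = 2Ω sin φ = 2 × 7.29×10⁻⁵ × sin 52° = 1.15×10⁻⁴ s⁻¹
Pressure gradient: |∂P/∂n| = 1000 Pa / 399000 m = 2.51×10⁻³ Pa/m
Geostrophic speed: V_g = |∂P/∂n|/(fρ) = 2.51×10⁻³/(1.15×10⁻⁴ × 1.14) = 19.1 m/s
Around a high, pressure-gradient force acts outward with centrifugal, so Coriolis balances both:
fV = (1/ρ)|∂P/∂n| + V²/R  →  V² − fR·V + fR·V_g = 0
With fR = 1.15×10⁻⁴ × 1161×10³ m = 133 m/s:
V = [fR − √((fR)² − 4 fR V_g)]/2 = [133 − √(133² − 4×133×19.1)]/2 = 23.2 m/s
Supergeostrophic (V > V_g = 19.1 m/s), as expected around a high.
Converting: 23.2 m/s × 3.6 = 83.4 km/h

83.4 km/h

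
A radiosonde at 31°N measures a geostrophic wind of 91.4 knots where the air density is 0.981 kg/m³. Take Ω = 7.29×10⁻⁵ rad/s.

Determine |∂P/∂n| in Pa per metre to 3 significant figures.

Coriolis parameter at 31°N:
f = 2Ω sin φ = 2 × 7.29×10⁻⁵ × sin 31° = 7.51×10⁻⁵ s⁻¹
Wind speed in SI: 91.4 knots = 47.0 m/s
Geostrophic balance rearranged: |∂P/∂n| = f ρ V_g
|∂P/∂n| = 7.51×10⁻⁵ × 0.981 × 47.0 = 3.46×10⁻³ Pa/m

3.46×10⁻³ Pa/m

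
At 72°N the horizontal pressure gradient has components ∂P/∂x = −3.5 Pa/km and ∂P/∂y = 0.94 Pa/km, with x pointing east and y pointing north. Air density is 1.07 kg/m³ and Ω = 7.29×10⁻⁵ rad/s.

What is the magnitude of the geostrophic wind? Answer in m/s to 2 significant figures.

24 m/s

Coriolis parameter at 72°N:
f = 2Ω sin φ = 2 × 7.29×10⁻⁵ × sin 72° = 1.39×10⁻⁴ s⁻¹
Component geostrophic relations (x east, y north):
u_g = −(1/(fρ)) ∂P/∂y,  v_g = (1/(fρ)) ∂P/∂x
u_g = −(0.94×10⁻³)/(1.39×10⁻⁴ × 1.07) = −6.34 m/s;  v_g = (−3.5×10⁻³)/(1.39×10⁻⁴ × 1.07) = −23.6 m/s
|V_g| = √(u_g² + v_g²) = 24.4 m/s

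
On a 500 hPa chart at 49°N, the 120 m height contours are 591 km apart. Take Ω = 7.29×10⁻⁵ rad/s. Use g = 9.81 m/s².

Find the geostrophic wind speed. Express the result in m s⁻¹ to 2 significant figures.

Coriolis parameter at 49°N:
f = 2Ω sin φ = 2 × 7.29×10⁻⁵ × sin 49° = 1.10×10⁻⁴ s⁻¹
Height gradient: |∂Z/∂n| = 120 m / 591000 m = 2.03×10⁻⁴
On a pressure surface, geostrophic balance gives V_g = (g/f)|∂Z/∂n|:
V_g = 9.81 × 2.03×10⁻⁴ / 1.10×10⁻⁴ = 18.1 m/s

18 m s⁻¹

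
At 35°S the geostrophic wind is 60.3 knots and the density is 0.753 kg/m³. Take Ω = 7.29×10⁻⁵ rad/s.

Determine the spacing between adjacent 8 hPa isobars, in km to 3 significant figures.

410 km

Coriolis parameter at 35°S:
f = 2Ω sin φ = 2 × 7.29×10⁻⁵ × sin 35° = 8.36×10⁻⁵ s⁻¹
Wind speed in SI: 60.3 knots = 31.0 m/s
Geostrophic balance rearranged: |∂P/∂n| = f ρ V_g
|∂P/∂n| = 8.36×10⁻⁵ × 0.753 × 31.0 = 1.95×10⁻³ Pa/m
Isobar spacing: Δn = ΔP/|∂P/∂n| = 800 Pa / 1.95×10⁻³ Pa/m = 409535 m ≈ 410 km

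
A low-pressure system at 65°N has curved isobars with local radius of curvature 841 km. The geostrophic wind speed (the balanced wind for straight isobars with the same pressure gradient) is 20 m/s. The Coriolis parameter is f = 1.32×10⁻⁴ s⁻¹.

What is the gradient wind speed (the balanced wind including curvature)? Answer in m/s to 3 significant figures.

Around a low, centrifugal force acts outward with Coriolis, so pressure-gradient force balances both:
(1/ρ)|∂P/∂n| = fV + V²/R  →  V² + fR·V − fR·V_g = 0
With fR = 1.32×10⁻⁴ × 841×10³ m = 111 m/s:
V = [−fR + √((fR)² + 4 fR V_g)]/2 = [−111 + √(111² + 4×111×20)]/2 = 17.3 m/s
Subgeostrophic (V < V_g = 20 m/s), as expected around a low.

17.3 m/s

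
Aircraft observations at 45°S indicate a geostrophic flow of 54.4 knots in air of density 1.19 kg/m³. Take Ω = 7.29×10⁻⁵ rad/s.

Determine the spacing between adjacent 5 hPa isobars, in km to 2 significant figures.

Coriolis parameter at 45°S:
f = 2Ω sin φ = 2 × 7.29×10⁻⁵ × sin 45° = 1.03×10⁻⁴ s⁻¹
Wind speed in SI: 54.4 knots = 28.0 m/s
Geostrophic balance rearranged: |∂P/∂n| = f ρ V_g
|∂P/∂n| = 1.03×10⁻⁴ × 1.19 × 28.0 = 3.43×10⁻³ Pa/m
Isobar spacing: Δn = ΔP/|∂P/∂n| = 500 Pa / 3.43×10⁻³ Pa/m = 145628 m ≈ 150 km

150 km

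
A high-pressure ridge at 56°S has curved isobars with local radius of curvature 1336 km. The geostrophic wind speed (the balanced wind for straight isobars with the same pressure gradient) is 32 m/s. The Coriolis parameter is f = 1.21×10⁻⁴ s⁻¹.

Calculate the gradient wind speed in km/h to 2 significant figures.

Around a high, pressure-gradient force acts outward with centrifugal, so Coriolis balances both:
fV = (1/ρ)|∂P/∂n| + V²/R  →  V² − fR·V + fR·V_g = 0
With fR = 1.21×10⁻⁴ × 1336×10³ m = 162 m/s:
V = [fR − √((fR)² − 4 fR V_g)]/2 = [162 − √(162² − 4×162×32)]/2 = 43.9 m/s
Supergeostrophic (V > V_g = 32 m/s), as expected around a high.
Converting: 43.9 m/s × 3.6 = 160 km/h

160 km/h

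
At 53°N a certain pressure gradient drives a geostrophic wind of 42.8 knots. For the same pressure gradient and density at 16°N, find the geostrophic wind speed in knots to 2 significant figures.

With the same pressure gradient and density, V_g ∝ 1/f ∝ 1/sin φ.
V₂ = V₁ · sin φ₁ / sin φ₂ = 42.8 × sin 53° / sin 16°
V₂ = 42.8 × 0.7986/0.2756 = 120 knots

120 knots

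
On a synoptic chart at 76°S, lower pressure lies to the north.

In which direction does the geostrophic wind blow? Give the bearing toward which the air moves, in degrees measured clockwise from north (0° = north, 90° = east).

The pressure-gradient force points toward the north (bearing 000°).
Geostrophic balance: in the Southern Hemisphere the Coriolis force deflects motion to the left, so the geostrophic wind blows 90° to the left of the pressure-gradient force (low pressure on the right).
Rotating 000° by 90° counterclockwise gives 270° — the wind blows toward the west.

270°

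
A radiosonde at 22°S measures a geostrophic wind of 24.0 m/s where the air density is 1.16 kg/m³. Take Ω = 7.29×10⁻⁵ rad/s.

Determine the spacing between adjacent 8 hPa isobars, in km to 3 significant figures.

Coriolis parameter at 22°S:
f = 2Ω sin φ = 2 × 7.29×10⁻⁵ × sin 22° = 5.46×10⁻⁵ s⁻¹
Geostrophic balance rearranged: |∂P/∂n| = f ρ V_g
|∂P/∂n| = 5.46×10⁻⁵ × 1.16 × 24.0 = 1.52×10⁻³ Pa/m
Isobar spacing: Δn = ΔP/|∂P/∂n| = 800 Pa / 1.52×10⁻³ Pa/m = 526124 m ≈ 526 km

526 km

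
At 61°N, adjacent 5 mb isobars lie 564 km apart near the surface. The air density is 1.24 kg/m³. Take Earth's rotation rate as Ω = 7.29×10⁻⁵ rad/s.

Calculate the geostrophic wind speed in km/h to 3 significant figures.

20.2 km/h

Coriolis parameter at 61°N:
f = 2Ω sin φ = 2 × 7.29×10⁻⁵ × sin 61° = 1.28×10⁻⁴ s⁻¹
Pressure gradient: |∂P/∂n| = 500 Pa / 564000 m = 8.87×10⁻⁴ Pa/m
Geostrophic balance (pressure-gradient force = Coriolis force):
V_g = (1/(fρ)) |∂P/∂n| = 8.87×10⁻⁴ / (1.28×10⁻⁴ × 1.24) = 5.61 m/s
Converting: 5.61 m/s × 3.6 = 20.2 km/h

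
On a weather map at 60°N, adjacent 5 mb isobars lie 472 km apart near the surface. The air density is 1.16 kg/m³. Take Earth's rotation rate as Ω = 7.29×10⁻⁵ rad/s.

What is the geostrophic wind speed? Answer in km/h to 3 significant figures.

26.0 km/h

Coriolis parameter at 60°N:
f = 2Ω sin φ = 2 × 7.29×10⁻⁵ × sin 60° = 1.26×10⁻⁴ s⁻¹
Pressure gradient: |∂P/∂n| = 500 Pa / 472000 m = 1.06×10⁻³ Pa/m
Geostrophic balance (pressure-gradient force = Coriolis force):
V_g = (1/(fρ)) |∂P/∂n| = 1.06×10⁻³ / (1.26×10⁻⁴ × 1.16) = 7.23 m/s
Converting: 7.23 m/s × 3.6 = 26.0 km/h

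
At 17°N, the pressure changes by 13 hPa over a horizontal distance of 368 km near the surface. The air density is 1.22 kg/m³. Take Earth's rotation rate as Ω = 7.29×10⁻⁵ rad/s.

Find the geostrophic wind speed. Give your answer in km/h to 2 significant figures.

Coriolis parameter at 17°N:
f = 2Ω sin φ = 2 × 7.29×10⁻⁵ × sin 17° = 4.26×10⁻⁵ s⁻¹
Pressure gradient: |∂P/∂n| = 1300 Pa / 368000 m = 3.53×10⁻³ Pa/m
Geostrophic balance (pressure-gradient force = Coriolis force):
V_g = (1/(fρ)) |∂P/∂n| = 3.53×10⁻³ / (4.26×10⁻⁵ × 1.22) = 67.9 m/s
Converting: 67.9 m/s × 3.6 = 240 km/h

240 km/h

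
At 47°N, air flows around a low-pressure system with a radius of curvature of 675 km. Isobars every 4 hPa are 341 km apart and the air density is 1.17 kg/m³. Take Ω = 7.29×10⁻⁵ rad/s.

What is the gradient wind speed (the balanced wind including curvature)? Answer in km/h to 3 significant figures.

30.3 km/h

Coriolis parameter at 47°N:
f = 2Ω sin φ = 2 × 7.29×10⁻⁵ × sin 47° = 1.07×10⁻⁴ s⁻¹
Pressure gradient: |∂P/∂n| = 400 Pa / 341000 m = 1.17×10⁻³ Pa/m
Geostrophic speed: V_g = |∂P/∂n|/(fρ) = 1.17×10⁻³/(1.07×10⁻⁴ × 1.17) = 9.40 m/s
Around a low, centrifugal force acts outward with Coriolis, so pressure-gradient force balances both:
(1/ρ)|∂P/∂n| = fV + V²/R  →  V² + fR·V − fR·V_g = 0
With fR = 1.07×10⁻⁴ × 675×10³ m = 72.0 m/s:
V = [−fR + √((fR)² + 4 fR V_g)]/2 = [−72.0 + √(72.0² + 4×72.0×9.4)]/2 = 8.42 m/s
Subgeostrophic (V < V_g = 9.4 m/s), as expected around a low.
Converting: 8.42 m/s × 3.6 = 30.3 km/h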